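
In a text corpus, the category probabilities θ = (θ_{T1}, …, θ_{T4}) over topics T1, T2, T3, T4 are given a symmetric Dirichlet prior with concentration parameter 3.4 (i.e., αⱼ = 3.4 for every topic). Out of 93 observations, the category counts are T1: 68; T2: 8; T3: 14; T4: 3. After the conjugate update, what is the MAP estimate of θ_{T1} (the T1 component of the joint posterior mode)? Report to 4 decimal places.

0.6862

The Dirichlet prior is conjugate to the Multinomial likelihood: each posterior αⱼ = prior αⱼ + observed count nⱼ.
Posterior concentration: (71.4, 11.4, 17.4, 6.4), total = 106.6.
Joint mode component: (α_{T1}−1)/(Σα−K) = 70.4/102.6 = 0.6862.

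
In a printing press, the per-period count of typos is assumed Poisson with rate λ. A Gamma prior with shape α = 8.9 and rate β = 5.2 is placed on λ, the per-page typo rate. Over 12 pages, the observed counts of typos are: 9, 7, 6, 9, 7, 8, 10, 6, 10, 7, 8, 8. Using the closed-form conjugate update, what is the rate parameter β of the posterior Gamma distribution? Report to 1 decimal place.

17.2

With a Gamma(shape α, rate β) prior, the Poisson likelihood is conjugate: the posterior is Gamma(α + ΣXᵢ, β + n).
Sum of counts S = 95 over n = 12 pages.
Posterior: Gamma(α+S, β+n) = Gamma(8.9+95, 5.2+12) = Gamma(103.9, 17.2).
Posterior β = 17.2.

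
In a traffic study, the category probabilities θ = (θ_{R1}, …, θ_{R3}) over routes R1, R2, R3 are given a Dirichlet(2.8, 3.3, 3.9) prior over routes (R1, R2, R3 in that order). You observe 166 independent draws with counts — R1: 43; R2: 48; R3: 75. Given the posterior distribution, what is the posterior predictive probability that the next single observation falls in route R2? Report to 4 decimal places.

0.2915

The Dirichlet prior is conjugate to the Multinomial likelihood: each posterior αⱼ = prior αⱼ + observed count nⱼ.
Posterior concentration: (45.8, 51.3, 78.9), total = 176.0.
P(next = R2 | data) = α_{R2}/Σα = 0.2915.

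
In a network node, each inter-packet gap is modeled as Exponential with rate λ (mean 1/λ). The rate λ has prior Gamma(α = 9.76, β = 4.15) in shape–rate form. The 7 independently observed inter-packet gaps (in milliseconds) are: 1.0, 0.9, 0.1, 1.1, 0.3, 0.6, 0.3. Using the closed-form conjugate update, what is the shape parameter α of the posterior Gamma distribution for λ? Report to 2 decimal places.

16.76

With a Gamma(shape α, rate β) prior on the exponential rate λ, the posterior after n observations with total T = Σxᵢ is Gamma(α+n, β+T).
Sum of observations T = 4.3 milliseconds; n = 7.
Posterior: Gamma(9.76+7, 4.15+4.3) = Gamma(16.76, 8.45).
Posterior α = 16.76.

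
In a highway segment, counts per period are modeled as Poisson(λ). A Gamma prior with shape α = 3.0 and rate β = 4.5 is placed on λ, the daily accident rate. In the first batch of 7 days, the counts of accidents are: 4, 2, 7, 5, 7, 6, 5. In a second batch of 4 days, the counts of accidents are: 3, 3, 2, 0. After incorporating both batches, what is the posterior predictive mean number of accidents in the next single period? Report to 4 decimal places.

3.0323

With a Gamma(shape α, rate β) prior, the Poisson likelihood is conjugate: the posterior is Gamma(α + ΣXᵢ, β + n).
Batch 1: sum of counts S = 36 over n = 7 days.
After batch 1: Gamma(α+S, β+n) = Gamma(3.0+36, 4.5+7) = Gamma(39.0, 11.5).
Batch 2: sum of counts S = 8 over n = 4 days.
After batch 2: Gamma(α+S, β+n) = Gamma(39.0+8, 11.5+4) = Gamma(47.0, 15.5).
The predictive distribution for one future period is NegBinom with mean α/β = 3.0323.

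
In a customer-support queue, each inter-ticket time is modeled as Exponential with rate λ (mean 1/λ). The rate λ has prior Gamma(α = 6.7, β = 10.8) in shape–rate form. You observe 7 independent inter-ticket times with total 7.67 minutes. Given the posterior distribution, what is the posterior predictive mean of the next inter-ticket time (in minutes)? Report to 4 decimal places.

With a Gamma(shape α, rate β) prior on the exponential rate λ, the posterior after n observations with total T = Σxᵢ is Gamma(α+n, β+T).
Posterior: Gamma(6.7+7, 10.8+7.67) = Gamma(13.7, 18.47).
The predictive distribution for the next observation is Lomax; its mean is β/(α−1) = 18.47/12.7 = 1.4543.

1.4543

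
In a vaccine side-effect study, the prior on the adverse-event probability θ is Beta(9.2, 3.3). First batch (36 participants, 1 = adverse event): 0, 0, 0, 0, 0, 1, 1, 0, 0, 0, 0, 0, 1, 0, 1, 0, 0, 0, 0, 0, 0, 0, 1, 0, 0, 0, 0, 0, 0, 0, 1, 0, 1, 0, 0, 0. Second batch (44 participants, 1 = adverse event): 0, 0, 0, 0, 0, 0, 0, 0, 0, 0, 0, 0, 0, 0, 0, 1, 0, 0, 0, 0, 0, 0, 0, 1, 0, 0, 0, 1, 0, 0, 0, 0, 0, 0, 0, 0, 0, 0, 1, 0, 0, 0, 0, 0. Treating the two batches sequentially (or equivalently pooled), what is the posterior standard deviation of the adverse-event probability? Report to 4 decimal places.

The Beta prior is conjugate to a Binomial/Bernoulli likelihood; the update adds successes to α and failures to β.
After batch 1: Beta(9.2+7, 3.3+29) = Beta(16.2, 32.3).
After batch 2: Beta(16.2+4, 32.3+40) = Beta(20.2, 72.3).
Var = αβ/((α+β)²(α+β+1)) = 20.2·72.3/(92.5²·93.5) = 0.00182555; SD = √0.00182555 = 0.0427.

0.0427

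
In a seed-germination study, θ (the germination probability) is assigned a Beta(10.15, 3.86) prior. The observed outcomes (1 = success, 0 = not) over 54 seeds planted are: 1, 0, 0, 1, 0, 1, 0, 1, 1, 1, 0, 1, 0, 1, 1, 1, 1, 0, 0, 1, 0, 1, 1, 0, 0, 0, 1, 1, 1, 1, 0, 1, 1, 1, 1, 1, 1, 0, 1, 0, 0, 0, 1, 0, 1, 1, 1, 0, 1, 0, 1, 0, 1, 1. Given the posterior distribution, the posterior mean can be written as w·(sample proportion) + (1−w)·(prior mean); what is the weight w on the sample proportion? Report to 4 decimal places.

0.7940

The Beta prior is conjugate to a Binomial/Bernoulli likelihood; the update adds successes to α and failures to β.
Posterior mean = (α₀+k)/(α₀+β₀+n) = [n/(α₀+β₀+n)]·(k/n) + [(α₀+β₀)/(α₀+β₀+n)]·α₀/(α₀+β₀), so only n and the prior enter the weight.
The weight on the data is w = n/(α₀+β₀+n) = 54/(10.15+3.86+54) = 54/68.01 = 0.7940.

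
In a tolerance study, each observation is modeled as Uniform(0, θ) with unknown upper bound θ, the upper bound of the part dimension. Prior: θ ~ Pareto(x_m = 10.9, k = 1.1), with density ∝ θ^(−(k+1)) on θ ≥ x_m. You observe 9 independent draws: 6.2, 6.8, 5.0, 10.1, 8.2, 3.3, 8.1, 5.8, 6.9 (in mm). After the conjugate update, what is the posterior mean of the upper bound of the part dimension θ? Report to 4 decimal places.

12.0978

A Pareto(scale x_m, shape k) prior on the upper bound θ of Uniform(0, θ) is conjugate: posterior is Pareto(max(x_m, max xᵢ), k + n).
Sample maximum = 10.1; prior scale x_m = 10.9 → posterior scale = max = 10.9.
Posterior shape = 1.1 + 9 = 10.1.
E[θ|data] = k·x_m/(k−1) = 10.1·10.9/9.1 = 12.0978.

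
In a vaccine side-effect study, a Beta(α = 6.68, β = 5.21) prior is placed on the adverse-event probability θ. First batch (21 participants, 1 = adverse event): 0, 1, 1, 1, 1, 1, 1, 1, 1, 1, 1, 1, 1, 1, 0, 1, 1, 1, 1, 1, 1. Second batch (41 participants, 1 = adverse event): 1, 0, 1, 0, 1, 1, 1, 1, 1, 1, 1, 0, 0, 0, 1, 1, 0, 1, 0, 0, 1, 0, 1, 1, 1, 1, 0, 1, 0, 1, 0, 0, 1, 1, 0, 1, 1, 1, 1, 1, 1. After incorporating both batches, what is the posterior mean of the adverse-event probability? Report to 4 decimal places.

0.7130

The Beta prior is conjugate to a Binomial/Bernoulli likelihood; the update adds successes to α and failures to β.
After batch 1: Beta(6.68+19, 5.21+2) = Beta(25.68, 7.21).
After batch 2: Beta(25.68+27, 7.21+14) = Beta(52.68, 21.21).
Posterior mean = α/(α+β) = 52.68/73.89 = 0.7130.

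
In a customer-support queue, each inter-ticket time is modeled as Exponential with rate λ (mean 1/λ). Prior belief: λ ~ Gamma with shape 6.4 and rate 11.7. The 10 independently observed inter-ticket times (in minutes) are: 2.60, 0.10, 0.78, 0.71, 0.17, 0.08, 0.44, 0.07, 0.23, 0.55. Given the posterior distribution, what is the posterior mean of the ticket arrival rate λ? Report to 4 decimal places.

With a Gamma(shape α, rate β) prior on the exponential rate λ, the posterior after n observations with total T = Σxᵢ is Gamma(α+n, β+T).
Sum of observations T = 5.73 minutes; n = 10.
Posterior: Gamma(6.4+10, 11.7+5.73) = Gamma(16.4, 17.43).
Posterior mean of λ = α/β = 16.4/17.43 = 0.9409.

0.9409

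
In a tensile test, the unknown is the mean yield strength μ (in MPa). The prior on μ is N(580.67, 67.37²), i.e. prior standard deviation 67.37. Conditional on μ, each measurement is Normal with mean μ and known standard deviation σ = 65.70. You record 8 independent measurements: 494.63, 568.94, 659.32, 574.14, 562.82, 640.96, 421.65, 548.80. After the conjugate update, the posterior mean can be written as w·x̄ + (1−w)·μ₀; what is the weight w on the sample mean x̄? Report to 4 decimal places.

0.8938

For Normal data with known variance σ², a Normal(μ₀, σ₀²) prior on μ is conjugate. Posterior precision = 1/σ₀² + n/σ²; posterior mean is the precision-weighted average of μ₀ and x̄.
σ₀² = 67.37² = 4538.7169, σ² = 65.70² = 4316.49. Prior precision 1/σ₀² = 1/4538.7169; data precision n/σ² = 8/4316.49.
w = (n/σ²)/(1/σ₀² + n/σ²) = n·σ₀²/(σ² + n·σ₀²) = 8·4538.7169/(4316.49 + 8·4538.7169) = 36309.7352/40626.2252 = 0.8938.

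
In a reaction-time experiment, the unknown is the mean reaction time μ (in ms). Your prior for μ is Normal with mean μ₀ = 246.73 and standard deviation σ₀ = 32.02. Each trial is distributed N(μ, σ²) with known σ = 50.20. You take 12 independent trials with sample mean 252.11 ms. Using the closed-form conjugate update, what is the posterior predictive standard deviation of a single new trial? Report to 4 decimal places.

51.9071

For Normal data with known variance σ², a Normal(μ₀, σ₀²) prior on μ is conjugate. Posterior precision = 1/σ₀² + n/σ²; posterior mean is the precision-weighted average of μ₀ and x̄.
σ₀² = 32.02² = 1025.2804, σ² = 50.20² = 2520.04; σ² + n·σ₀² = 2520.04 + 12·1025.2804 = 14823.4048.
Posterior precision = 1/σ₀² + n/σ² = 1/1025.2804 + 12/2520.04 = (σ² + n·σ₀²)/(σ₀²σ²) = 14823.4048/(1025.2804·2520.04); posterior variance σₙ² = σ₀²σ²/(σ² + n·σ₀²) = 1025.2804·2520.04/14823.4048 = 174.301900.
Predictive variance for one new observation = σₙ² + σ² = 1025.2804·2520.04/14823.4048 + 2520.04 = σ²·(σ₀² + 14823.4048)/14823.4048 = 2520.04·15848.6852/14823.4048 = 2694.341900; SD = √(2520.04·15848.6852/14823.4048) = 51.9071.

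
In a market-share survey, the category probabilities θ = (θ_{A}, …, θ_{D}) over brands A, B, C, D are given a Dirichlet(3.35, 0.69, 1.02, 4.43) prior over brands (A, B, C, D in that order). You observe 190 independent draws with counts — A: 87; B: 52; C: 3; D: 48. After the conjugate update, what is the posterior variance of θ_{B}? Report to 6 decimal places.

0.000969

The Dirichlet prior is conjugate to the Multinomial likelihood: each posterior αⱼ = prior αⱼ + observed count nⱼ.
Posterior concentration: (90.35, 52.69, 4.02, 52.43), total = 199.49.
Var[θ_j] = α_j(Σα−α_j)/((Σα)²(Σα+1)) = 52.69·146.80/(199.49²·200.49) = 0.000969.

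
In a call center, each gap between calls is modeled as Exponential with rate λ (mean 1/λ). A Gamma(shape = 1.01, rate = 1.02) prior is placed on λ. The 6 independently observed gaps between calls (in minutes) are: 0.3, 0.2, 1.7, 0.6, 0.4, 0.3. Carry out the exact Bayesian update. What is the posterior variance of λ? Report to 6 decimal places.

0.343116

With a Gamma(shape α, rate β) prior on the exponential rate λ, the posterior after n observations with total T = Σxᵢ is Gamma(α+n, β+T).
Sum of observations T = 3.5 minutes; n = 6.
Posterior: Gamma(1.01+6, 1.02+3.5) = Gamma(7.01, 4.52).
Var = α/β² = 0.343116.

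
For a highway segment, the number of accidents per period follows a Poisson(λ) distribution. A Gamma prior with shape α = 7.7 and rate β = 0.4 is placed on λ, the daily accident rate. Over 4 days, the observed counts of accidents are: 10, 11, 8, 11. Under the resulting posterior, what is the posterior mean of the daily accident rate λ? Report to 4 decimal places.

10.8409

With a Gamma(shape α, rate β) prior, the Poisson likelihood is conjugate: the posterior is Gamma(α + ΣXᵢ, β + n).
Sum of counts S = 40 over n = 4 days.
Posterior: Gamma(α+S, β+n) = Gamma(7.7+40, 0.4+4) = Gamma(47.7, 4.4).
Posterior mean = α/β = 47.7/4.4 = 10.8409.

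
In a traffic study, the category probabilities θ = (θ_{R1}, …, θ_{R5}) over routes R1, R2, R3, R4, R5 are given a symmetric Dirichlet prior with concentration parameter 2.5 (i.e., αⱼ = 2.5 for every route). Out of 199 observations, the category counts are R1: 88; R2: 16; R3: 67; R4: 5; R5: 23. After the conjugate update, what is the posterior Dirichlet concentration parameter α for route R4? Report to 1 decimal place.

7.5

The Dirichlet prior is conjugate to the Multinomial likelihood: each posterior αⱼ = prior αⱼ + observed count nⱼ.
Posterior concentration: (90.5, 18.5, 69.5, 7.5, 25.5), total = 211.5.
α_{R4} = 2.5 + 5 = 7.5.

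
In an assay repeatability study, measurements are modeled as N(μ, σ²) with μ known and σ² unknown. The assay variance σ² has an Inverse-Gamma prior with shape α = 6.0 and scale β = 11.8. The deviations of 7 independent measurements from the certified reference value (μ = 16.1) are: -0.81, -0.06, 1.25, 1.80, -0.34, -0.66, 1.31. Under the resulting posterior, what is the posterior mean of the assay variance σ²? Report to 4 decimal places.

1.8429

With known mean μ and an Inverse-Gamma(α, β) prior on σ², the Normal likelihood is conjugate: posterior is Inv-Gamma(α + n/2, β + Σ(xᵢ−μ)²/2).
Σ(xᵢ−μ)² = (-0.81)² + (-0.06)² + (1.25)² + (1.80)² + (-0.34)² + (-0.66)² + (1.31)² = 7.7295.
Posterior: Inv-Gamma(6.0 + 7/2, 11.8 + 7.7295/2) = Inv-Gamma(9.50, 15.66475).
E[σ²|data] = β/(α−1) = 15.66475/8.50 = 1.8429.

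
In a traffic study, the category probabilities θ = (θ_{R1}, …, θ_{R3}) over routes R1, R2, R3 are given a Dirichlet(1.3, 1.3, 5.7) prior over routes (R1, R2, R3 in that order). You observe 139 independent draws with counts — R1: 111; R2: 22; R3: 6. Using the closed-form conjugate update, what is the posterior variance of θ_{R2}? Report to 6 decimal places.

The Dirichlet prior is conjugate to the Multinomial likelihood: each posterior αⱼ = prior αⱼ + observed count nⱼ.
Posterior concentration: (112.3, 23.3, 11.7), total = 147.3.
Var[θ_j] = α_j(Σα−α_j)/((Σα)²(Σα+1)) = 23.3·124.0/(147.3²·148.3) = 0.000898.

0.000898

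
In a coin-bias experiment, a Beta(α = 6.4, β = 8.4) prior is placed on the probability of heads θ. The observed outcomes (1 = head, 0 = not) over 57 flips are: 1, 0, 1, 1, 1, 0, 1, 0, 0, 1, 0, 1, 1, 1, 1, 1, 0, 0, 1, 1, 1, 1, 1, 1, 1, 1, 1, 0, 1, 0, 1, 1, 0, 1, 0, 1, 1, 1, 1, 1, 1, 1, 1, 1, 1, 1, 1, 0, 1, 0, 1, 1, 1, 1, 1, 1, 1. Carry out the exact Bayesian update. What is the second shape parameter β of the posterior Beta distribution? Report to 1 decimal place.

21.4

The Beta prior is conjugate to a Binomial/Bernoulli likelihood; the update adds successes to α and failures to β.
Posterior: Beta(α+k, β+n−k) = Beta(6.4+44, 8.4+13) = Beta(50.4, 21.4).
Posterior β = 21.4.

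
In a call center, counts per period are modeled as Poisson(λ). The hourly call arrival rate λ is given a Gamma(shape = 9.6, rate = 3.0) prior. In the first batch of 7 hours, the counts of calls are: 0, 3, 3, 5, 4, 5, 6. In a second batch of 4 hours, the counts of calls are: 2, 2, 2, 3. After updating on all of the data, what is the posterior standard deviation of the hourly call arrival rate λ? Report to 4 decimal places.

0.4770

With a Gamma(shape α, rate β) prior, the Poisson likelihood is conjugate: the posterior is Gamma(α + ΣXᵢ, β + n).
Batch 1: sum of counts S = 26 over n = 7 hours.
After batch 1: Gamma(α+S, β+n) = Gamma(9.6+26, 3.0+7) = Gamma(35.6, 10.0).
Batch 2: sum of counts S = 9 over n = 4 hours.
After batch 2: Gamma(α+S, β+n) = Gamma(35.6+9, 10.0+4) = Gamma(44.6, 14.0).
SD = √α/β = √44.6/14.0 = 0.4770.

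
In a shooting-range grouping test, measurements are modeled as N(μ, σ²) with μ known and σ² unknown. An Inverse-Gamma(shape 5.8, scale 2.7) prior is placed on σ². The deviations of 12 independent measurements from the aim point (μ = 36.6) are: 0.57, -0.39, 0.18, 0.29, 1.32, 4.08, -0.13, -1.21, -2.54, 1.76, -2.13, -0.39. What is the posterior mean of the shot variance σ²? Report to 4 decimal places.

1.8566

With known mean μ and an Inverse-Gamma(α, β) prior on σ², the Normal likelihood is conjugate: posterior is Inv-Gamma(α + n/2, β + Σ(xᵢ−μ)²/2).
Σ(xᵢ−μ)² = (0.57)² + (-0.39)² + (0.18)² + (0.29)² + (1.32)² + (4.08)² + (-0.13)² + (-1.21)² + (-2.54)² + (1.76)² + (-2.13)² + (-0.39)² = 34.7015.
Posterior: Inv-Gamma(5.8 + 12/2, 2.7 + 34.7015/2) = Inv-Gamma(11.80, 20.05075).
E[σ²|data] = β/(α−1) = 20.05075/10.80 = 1.8566.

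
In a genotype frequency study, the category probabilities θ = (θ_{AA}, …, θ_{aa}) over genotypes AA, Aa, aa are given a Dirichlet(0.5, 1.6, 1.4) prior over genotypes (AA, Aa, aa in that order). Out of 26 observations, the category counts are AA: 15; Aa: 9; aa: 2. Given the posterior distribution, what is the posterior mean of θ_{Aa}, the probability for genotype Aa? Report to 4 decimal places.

The Dirichlet prior is conjugate to the Multinomial likelihood: each posterior αⱼ = prior αⱼ + observed count nⱼ.
Posterior concentration: (15.5, 10.6, 3.4), total = 29.5.
E[θ_{Aa}|data] = α_{Aa}/Σα = 10.6/29.5 = 0.3593.

0.3593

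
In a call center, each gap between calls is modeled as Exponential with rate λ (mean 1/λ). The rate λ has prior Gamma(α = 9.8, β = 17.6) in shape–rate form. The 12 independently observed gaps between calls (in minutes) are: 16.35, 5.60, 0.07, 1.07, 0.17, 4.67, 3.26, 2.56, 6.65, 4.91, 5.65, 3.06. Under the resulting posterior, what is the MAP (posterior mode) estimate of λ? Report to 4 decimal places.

0.2904

With a Gamma(shape α, rate β) prior on the exponential rate λ, the posterior after n observations with total T = Σxᵢ is Gamma(α+n, β+T).
Sum of observations T = 54.02 minutes; n = 12.
Posterior: Gamma(9.8+12, 17.6+54.02) = Gamma(21.8, 71.62).
Mode = (α−1)/β = 0.2904.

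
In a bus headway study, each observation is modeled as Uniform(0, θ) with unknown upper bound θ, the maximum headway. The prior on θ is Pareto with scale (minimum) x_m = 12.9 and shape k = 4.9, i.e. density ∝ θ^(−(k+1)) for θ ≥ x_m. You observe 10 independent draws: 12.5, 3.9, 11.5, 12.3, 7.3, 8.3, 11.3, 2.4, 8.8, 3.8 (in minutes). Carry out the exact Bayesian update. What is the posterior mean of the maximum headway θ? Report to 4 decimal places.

13.8281

A Pareto(scale x_m, shape k) prior on the upper bound θ of Uniform(0, θ) is conjugate: posterior is Pareto(max(x_m, max xᵢ), k + n).
Sample maximum = 12.5; prior scale x_m = 12.9 → posterior scale = max = 12.9.
Posterior shape = 4.9 + 10 = 14.9.
E[θ|data] = k·x_m/(k−1) = 14.9·12.9/13.9 = 13.8281.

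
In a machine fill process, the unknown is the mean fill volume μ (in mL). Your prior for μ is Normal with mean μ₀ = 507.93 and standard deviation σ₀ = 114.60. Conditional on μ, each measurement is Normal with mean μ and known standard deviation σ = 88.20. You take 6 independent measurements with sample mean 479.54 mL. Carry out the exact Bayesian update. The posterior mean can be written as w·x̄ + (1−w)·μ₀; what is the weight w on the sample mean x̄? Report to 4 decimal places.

0.9101

For Normal data with known variance σ², a Normal(μ₀, σ₀²) prior on μ is conjugate. Posterior precision = 1/σ₀² + n/σ²; posterior mean is the precision-weighted average of μ₀ and x̄.
σ₀² = 114.60² = 13133.16, σ² = 88.20² = 7779.24. Prior precision 1/σ₀² = 1/13133.16; data precision n/σ² = 6/7779.24.
w = (n/σ²)/(1/σ₀² + n/σ²) = n·σ₀²/(σ² + n·σ₀²) = 6·13133.16/(7779.24 + 6·13133.16) = 78798.96/86578.2 = 0.9101.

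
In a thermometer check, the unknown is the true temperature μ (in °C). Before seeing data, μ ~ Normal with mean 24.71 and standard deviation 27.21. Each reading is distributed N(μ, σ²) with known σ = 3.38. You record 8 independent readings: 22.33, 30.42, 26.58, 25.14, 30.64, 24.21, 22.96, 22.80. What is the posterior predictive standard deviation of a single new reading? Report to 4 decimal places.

3.5846

For Normal data with known variance σ², a Normal(μ₀, σ₀²) prior on μ is conjugate. Posterior precision = 1/σ₀² + n/σ²; posterior mean is the precision-weighted average of μ₀ and x̄.
σ₀² = 27.21² = 740.3841, σ² = 3.38² = 11.4244; σ² + n·σ₀² = 11.4244 + 8·740.3841 = 5934.4972.
Posterior precision = 1/σ₀² + n/σ² = 1/740.3841 + 8/11.4244 = (σ² + n·σ₀²)/(σ₀²σ²) = 5934.4972/(740.3841·11.4244); posterior variance σₙ² = σ₀²σ²/(σ² + n·σ₀²) = 740.3841·11.4244/5934.4972 = 1.425301.
Predictive variance for one new observation = σₙ² + σ² = 740.3841·11.4244/5934.4972 + 11.4244 = σ²·(σ₀² + 5934.4972)/5934.4972 = 11.4244·6674.8813/5934.4972 = 12.849701; SD = √(11.4244·6674.8813/5934.4972) = 3.5846.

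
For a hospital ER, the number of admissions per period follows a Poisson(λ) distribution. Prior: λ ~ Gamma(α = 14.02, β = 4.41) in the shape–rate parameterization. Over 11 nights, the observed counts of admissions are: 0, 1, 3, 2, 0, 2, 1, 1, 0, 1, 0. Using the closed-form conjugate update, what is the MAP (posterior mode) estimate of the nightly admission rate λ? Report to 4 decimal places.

With a Gamma(shape α, rate β) prior, the Poisson likelihood is conjugate: the posterior is Gamma(α + ΣXᵢ, β + n).
Sum of counts S = 11 over n = 11 nights.
Posterior: Gamma(α+S, β+n) = Gamma(14.02+11, 4.41+11) = Gamma(25.02, 15.41).
Mode of Gamma(α,β) for α≥1 is (α−1)/β = 24.02/15.41 = 1.5587.

1.5587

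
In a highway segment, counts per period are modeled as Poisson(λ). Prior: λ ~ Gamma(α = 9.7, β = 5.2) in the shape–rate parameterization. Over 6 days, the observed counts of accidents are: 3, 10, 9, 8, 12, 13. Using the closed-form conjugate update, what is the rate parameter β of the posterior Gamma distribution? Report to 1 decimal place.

With a Gamma(shape α, rate β) prior, the Poisson likelihood is conjugate: the posterior is Gamma(α + ΣXᵢ, β + n).
Sum of counts S = 55 over n = 6 days.
Posterior: Gamma(α+S, β+n) = Gamma(9.7+55, 5.2+6) = Gamma(64.7, 11.2).
Posterior β = 11.2.

11.2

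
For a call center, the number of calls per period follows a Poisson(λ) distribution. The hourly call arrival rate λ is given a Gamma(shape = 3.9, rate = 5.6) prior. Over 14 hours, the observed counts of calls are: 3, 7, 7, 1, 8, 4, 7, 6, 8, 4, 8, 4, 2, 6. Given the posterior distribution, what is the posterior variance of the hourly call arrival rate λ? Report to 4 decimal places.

0.2054

With a Gamma(shape α, rate β) prior, the Poisson likelihood is conjugate: the posterior is Gamma(α + ΣXᵢ, β + n).
Sum of counts S = 75 over n = 14 hours.
Posterior: Gamma(α+S, β+n) = Gamma(3.9+75, 5.6+14) = Gamma(78.9, 19.6).
Var = α/β² = 78.9/19.6² = 0.2054.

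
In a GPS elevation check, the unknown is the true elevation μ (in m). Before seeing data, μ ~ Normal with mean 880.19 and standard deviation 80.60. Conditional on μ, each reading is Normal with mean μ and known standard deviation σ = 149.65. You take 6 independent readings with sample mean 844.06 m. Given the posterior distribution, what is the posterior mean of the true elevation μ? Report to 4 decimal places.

857.2438

For Normal data with known variance σ², a Normal(μ₀, σ₀²) prior on μ is conjugate. Posterior precision = 1/σ₀² + n/σ²; posterior mean is the precision-weighted average of μ₀ and x̄.
n·x̄ = 6·844.06 = 5064.36.
σ₀² = 80.60² = 6496.36, σ² = 149.65² = 22395.1225; σ² + n·σ₀² = 22395.1225 + 6·6496.36 = 61373.2825.
Posterior mean = (μ₀/σ₀² + n·x̄/σ²)/(1/σ₀² + n/σ²) = (σ²·μ₀ + σ₀²·n·x̄)/(σ² + n·σ₀²) = (22395.1225·880.19 + 6496.36·5064.36)/61373.2825 = 52611868.602875/61373.2825 = 857.2438.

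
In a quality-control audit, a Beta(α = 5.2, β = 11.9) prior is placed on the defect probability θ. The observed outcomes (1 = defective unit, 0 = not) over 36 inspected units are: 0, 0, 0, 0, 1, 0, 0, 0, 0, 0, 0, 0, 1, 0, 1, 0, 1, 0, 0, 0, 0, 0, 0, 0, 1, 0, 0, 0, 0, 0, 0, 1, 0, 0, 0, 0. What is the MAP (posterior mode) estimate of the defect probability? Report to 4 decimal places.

0.1996

The Beta prior is conjugate to a Binomial/Bernoulli likelihood; the update adds successes to α and failures to β.
Posterior: Beta(α+k, β+n−k) = Beta(5.2+6, 11.9+30) = Beta(11.2, 41.9).
Mode of Beta(a,b) for a,b>1 is (a−1)/(a+b−2) = 10.2/51.1 = 0.1996.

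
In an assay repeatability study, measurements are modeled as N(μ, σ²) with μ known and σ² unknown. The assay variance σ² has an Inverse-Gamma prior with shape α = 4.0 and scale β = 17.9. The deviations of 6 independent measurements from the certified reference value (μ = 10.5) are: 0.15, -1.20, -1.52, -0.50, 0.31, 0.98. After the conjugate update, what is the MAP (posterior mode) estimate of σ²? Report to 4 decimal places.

2.5550

With known mean μ and an Inverse-Gamma(α, β) prior on σ², the Normal likelihood is conjugate: posterior is Inv-Gamma(α + n/2, β + Σ(xᵢ−μ)²/2).
Σ(xᵢ−μ)² = (0.15)² + (-1.20)² + (-1.52)² + (-0.50)² + (0.31)² + (0.98)² = 5.0794.
Posterior: Inv-Gamma(4.0 + 6/2, 17.9 + 5.0794/2) = Inv-Gamma(7.00, 20.43970).
Mode = β/(α+1) = 20.43970/8.00 = 2.5550.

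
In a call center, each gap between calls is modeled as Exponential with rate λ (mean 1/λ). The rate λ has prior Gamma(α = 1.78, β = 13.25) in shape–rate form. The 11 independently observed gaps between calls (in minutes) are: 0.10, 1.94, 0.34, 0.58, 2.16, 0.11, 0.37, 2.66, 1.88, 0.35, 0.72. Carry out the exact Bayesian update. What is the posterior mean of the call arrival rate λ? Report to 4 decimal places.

0.5225

With a Gamma(shape α, rate β) prior on the exponential rate λ, the posterior after n observations with total T = Σxᵢ is Gamma(α+n, β+T).
Sum of observations T = 11.21 minutes; n = 11.
Posterior: Gamma(1.78+11, 13.25+11.21) = Gamma(12.78, 24.46).
Posterior mean of λ = α/β = 12.78/24.46 = 0.5225.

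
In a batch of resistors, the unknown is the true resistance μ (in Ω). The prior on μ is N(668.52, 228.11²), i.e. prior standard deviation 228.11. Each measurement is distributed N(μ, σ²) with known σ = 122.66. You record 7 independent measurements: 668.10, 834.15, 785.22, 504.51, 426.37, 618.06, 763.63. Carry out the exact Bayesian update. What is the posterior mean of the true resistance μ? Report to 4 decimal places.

For Normal data with known variance σ², a Normal(μ₀, σ₀²) prior on μ is conjugate. Posterior precision = 1/σ₀² + n/σ²; posterior mean is the precision-weighted average of μ₀ and x̄.
Σxᵢ = 668.10 + 834.15 + 785.22 + 504.51 + 426.37 + 618.06 + 763.63 = 4600.04, so n·x̄ = 4600.04.
σ₀² = 228.11² = 52034.1721, σ² = 122.66² = 15045.4756; σ² + n·σ₀² = 15045.4756 + 7·52034.1721 = 379284.6803.
Posterior mean = (μ₀/σ₀² + n·x̄/σ²)/(1/σ₀² + n/σ²) = (σ²·μ₀ + σ₀²·n·x̄)/(σ² + n·σ₀²) = (15045.4756·668.52 + 52034.1721·4600.04)/379284.6803 = 249417474.374996/379284.6803 = 657.5997.

657.5997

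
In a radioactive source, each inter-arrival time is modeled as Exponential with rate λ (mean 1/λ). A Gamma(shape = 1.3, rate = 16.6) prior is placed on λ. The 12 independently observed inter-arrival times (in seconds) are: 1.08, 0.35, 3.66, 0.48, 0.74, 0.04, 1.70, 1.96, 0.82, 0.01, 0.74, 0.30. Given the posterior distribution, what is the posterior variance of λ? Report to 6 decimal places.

0.016397

With a Gamma(shape α, rate β) prior on the exponential rate λ, the posterior after n observations with total T = Σxᵢ is Gamma(α+n, β+T).
Sum of observations T = 11.88 seconds; n = 12.
Posterior: Gamma(1.3+12, 16.6+11.88) = Gamma(13.3, 28.48).
Var = α/β² = 0.016397.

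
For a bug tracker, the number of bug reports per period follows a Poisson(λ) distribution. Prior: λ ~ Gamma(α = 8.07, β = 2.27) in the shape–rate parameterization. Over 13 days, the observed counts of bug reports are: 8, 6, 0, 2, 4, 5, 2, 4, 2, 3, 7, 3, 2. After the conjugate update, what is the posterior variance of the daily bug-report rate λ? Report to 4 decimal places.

0.2405

With a Gamma(shape α, rate β) prior, the Poisson likelihood is conjugate: the posterior is Gamma(α + ΣXᵢ, β + n).
Sum of counts S = 48 over n = 13 days.
Posterior: Gamma(α+S, β+n) = Gamma(8.07+48, 2.27+13) = Gamma(56.07, 15.27).
Var = α/β² = 56.07/15.27² = 0.2405.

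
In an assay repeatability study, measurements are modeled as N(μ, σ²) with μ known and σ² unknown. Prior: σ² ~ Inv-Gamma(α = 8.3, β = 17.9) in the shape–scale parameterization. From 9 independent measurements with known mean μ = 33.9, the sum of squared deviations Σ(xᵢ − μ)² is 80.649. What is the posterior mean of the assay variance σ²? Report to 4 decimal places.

4.9343

With known mean μ and an Inverse-Gamma(α, β) prior on σ², the Normal likelihood is conjugate: posterior is Inv-Gamma(α + n/2, β + Σ(xᵢ−μ)²/2).
Posterior: Inv-Gamma(8.3 + 9/2, 17.9 + 80.649/2) = Inv-Gamma(12.80, 58.2245).
E[σ²|data] = β/(α−1) = 58.2245/11.80 = 4.9343.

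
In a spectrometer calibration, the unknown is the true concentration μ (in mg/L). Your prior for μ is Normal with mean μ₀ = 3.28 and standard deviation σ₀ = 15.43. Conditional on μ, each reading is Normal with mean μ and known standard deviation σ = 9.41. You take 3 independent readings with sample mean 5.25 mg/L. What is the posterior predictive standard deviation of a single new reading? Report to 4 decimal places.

For Normal data with known variance σ², a Normal(μ₀, σ₀²) prior on μ is conjugate. Posterior precision = 1/σ₀² + n/σ²; posterior mean is the precision-weighted average of μ₀ and x̄.
σ₀² = 15.43² = 238.0849, σ² = 9.41² = 88.5481; σ² + n·σ₀² = 88.5481 + 3·238.0849 = 802.8028.
Posterior precision = 1/σ₀² + n/σ² = 1/238.0849 + 3/88.5481 = (σ² + n·σ₀²)/(σ₀²σ²) = 802.8028/(238.0849·88.5481); posterior variance σₙ² = σ₀²σ²/(σ² + n·σ₀²) = 238.0849·88.5481/802.8028 = 26.260453.
Predictive variance for one new observation = σₙ² + σ² = 238.0849·88.5481/802.8028 + 88.5481 = σ²·(σ₀² + 802.8028)/802.8028 = 88.5481·1040.8877/802.8028 = 114.808553; SD = √(88.5481·1040.8877/802.8028) = 10.7149.

10.7149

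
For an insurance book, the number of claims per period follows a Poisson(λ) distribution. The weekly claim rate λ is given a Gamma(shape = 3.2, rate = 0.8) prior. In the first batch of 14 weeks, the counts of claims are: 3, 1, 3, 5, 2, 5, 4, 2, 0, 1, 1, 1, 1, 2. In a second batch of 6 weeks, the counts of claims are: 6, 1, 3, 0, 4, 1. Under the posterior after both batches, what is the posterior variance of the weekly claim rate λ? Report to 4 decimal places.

With a Gamma(shape α, rate β) prior, the Poisson likelihood is conjugate: the posterior is Gamma(α + ΣXᵢ, β + n).
Batch 1: sum of counts S = 31 over n = 14 weeks.
After batch 1: Gamma(α+S, β+n) = Gamma(3.2+31, 0.8+14) = Gamma(34.2, 14.8).
Batch 2: sum of counts S = 15 over n = 6 weeks.
After batch 2: Gamma(α+S, β+n) = Gamma(34.2+15, 14.8+6) = Gamma(49.2, 20.8).
Var = α/β² = 49.2/20.8² = 0.1137.

0.1137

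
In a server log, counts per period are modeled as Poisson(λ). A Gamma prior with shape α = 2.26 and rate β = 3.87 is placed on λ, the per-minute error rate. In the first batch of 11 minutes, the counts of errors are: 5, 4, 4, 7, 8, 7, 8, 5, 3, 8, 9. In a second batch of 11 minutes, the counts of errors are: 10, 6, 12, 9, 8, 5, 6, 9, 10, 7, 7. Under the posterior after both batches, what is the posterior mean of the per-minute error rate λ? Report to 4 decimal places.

6.1562

With a Gamma(shape α, rate β) prior, the Poisson likelihood is conjugate: the posterior is Gamma(α + ΣXᵢ, β + n).
Batch 1: sum of counts S = 68 over n = 11 minutes.
After batch 1: Gamma(α+S, β+n) = Gamma(2.26+68, 3.87+11) = Gamma(70.26, 14.87).
Batch 2: sum of counts S = 89 over n = 11 minutes.
After batch 2: Gamma(α+S, β+n) = Gamma(70.26+89, 14.87+11) = Gamma(159.26, 25.87).
Posterior mean = α/β = 159.26/25.87 = 6.1562.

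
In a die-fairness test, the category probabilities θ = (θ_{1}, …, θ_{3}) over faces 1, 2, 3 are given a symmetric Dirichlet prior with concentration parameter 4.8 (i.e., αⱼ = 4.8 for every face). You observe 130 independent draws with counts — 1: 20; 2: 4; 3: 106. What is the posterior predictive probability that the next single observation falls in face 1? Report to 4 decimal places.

0.1717

The Dirichlet prior is conjugate to the Multinomial likelihood: each posterior αⱼ = prior αⱼ + observed count nⱼ.
Posterior concentration: (24.8, 8.8, 110.8), total = 144.4.
P(next = 1 | data) = α_{1}/Σα = 0.1717.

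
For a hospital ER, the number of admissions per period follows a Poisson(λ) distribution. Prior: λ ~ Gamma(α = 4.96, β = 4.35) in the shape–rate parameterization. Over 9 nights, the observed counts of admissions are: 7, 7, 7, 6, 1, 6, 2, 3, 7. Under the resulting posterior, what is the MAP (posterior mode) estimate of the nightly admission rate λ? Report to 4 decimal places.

3.7423

With a Gamma(shape α, rate β) prior, the Poisson likelihood is conjugate: the posterior is Gamma(α + ΣXᵢ, β + n).
Sum of counts S = 46 over n = 9 nights.
Posterior: Gamma(α+S, β+n) = Gamma(4.96+46, 4.35+9) = Gamma(50.96, 13.35).
Mode of Gamma(α,β) for α≥1 is (α−1)/β = 49.96/13.35 = 3.7423.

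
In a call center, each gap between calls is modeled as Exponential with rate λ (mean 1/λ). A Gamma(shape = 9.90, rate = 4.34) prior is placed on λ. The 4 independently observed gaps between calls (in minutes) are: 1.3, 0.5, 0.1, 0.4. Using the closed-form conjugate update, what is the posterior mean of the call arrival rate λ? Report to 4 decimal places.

With a Gamma(shape α, rate β) prior on the exponential rate λ, the posterior after n observations with total T = Σxᵢ is Gamma(α+n, β+T).
Sum of observations T = 2.3 minutes; n = 4.
Posterior: Gamma(9.90+4, 4.34+2.3) = Gamma(13.90, 6.64).
Posterior mean of λ = α/β = 13.90/6.64 = 2.0934.

2.0934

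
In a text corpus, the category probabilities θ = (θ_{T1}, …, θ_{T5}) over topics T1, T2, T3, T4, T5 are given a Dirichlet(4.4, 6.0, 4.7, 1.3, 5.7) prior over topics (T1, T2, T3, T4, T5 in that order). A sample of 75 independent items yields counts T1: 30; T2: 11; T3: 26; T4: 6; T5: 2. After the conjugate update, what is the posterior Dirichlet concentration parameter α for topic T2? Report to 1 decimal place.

The Dirichlet prior is conjugate to the Multinomial likelihood: each posterior αⱼ = prior αⱼ + observed count nⱼ.
Posterior concentration: (34.4, 17.0, 30.7, 7.3, 7.7), total = 97.1.
α_{T2} = 6.0 + 11 = 17.0.

17.0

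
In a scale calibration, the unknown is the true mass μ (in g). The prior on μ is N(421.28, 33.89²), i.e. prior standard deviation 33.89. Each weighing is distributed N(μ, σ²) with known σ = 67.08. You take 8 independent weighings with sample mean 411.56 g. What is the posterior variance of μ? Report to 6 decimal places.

For Normal data with known variance σ², a Normal(μ₀, σ₀²) prior on μ is conjugate. Posterior precision = 1/σ₀² + n/σ²; posterior mean is the precision-weighted average of μ₀ and x̄.
σ₀² = 33.89² = 1148.5321, σ² = 67.08² = 4499.7264; σ² + n·σ₀² = 4499.7264 + 8·1148.5321 = 13687.9832.
Posterior precision = 1/σ₀² + n/σ² = 1/1148.5321 + 8/4499.7264 = (σ² + n·σ₀²)/(σ₀²σ²) = 13687.9832/(1148.5321·4499.7264); posterior variance σₙ² = σ₀²σ²/(σ² + n·σ₀²) = 1148.5321·4499.7264/13687.9832 = 377.563308.

377.563308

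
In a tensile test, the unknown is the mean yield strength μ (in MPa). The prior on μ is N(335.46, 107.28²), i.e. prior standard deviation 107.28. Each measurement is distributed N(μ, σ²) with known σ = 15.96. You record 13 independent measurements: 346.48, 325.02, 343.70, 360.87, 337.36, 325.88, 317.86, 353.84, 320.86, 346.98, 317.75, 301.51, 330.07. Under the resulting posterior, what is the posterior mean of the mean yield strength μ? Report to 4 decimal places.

332.9412

For Normal data with known variance σ², a Normal(μ₀, σ₀²) prior on μ is conjugate. Posterior precision = 1/σ₀² + n/σ²; posterior mean is the precision-weighted average of μ₀ and x̄.
Σxᵢ = 346.48 + 325.02 + 343.70 + 360.87 + 337.36 + 325.88 + 317.86 + 353.84 + 320.86 + 346.98 + 317.75 + 301.51 + 330.07 = 4328.18, so n·x̄ = 4328.18.
σ₀² = 107.28² = 11508.9984, σ² = 15.96² = 254.7216; σ² + n·σ₀² = 254.7216 + 13·11508.9984 = 149871.7008.
Posterior mean = (μ₀/σ₀² + n·x̄/σ²)/(1/σ₀² + n/σ²) = (σ²·μ₀ + σ₀²·n·x̄)/(σ² + n·σ₀²) = (254.7216·335.46 + 11508.9984·4328.18)/149871.7008 = 49898465.602848/149871.7008 = 332.9412.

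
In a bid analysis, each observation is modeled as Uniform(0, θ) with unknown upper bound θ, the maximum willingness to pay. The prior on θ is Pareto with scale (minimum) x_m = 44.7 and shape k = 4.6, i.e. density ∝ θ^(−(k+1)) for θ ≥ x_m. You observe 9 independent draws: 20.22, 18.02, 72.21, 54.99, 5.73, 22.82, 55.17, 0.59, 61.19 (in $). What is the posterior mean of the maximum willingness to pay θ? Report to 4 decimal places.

77.9410

A Pareto(scale x_m, shape k) prior on the upper bound θ of Uniform(0, θ) is conjugate: posterior is Pareto(max(x_m, max xᵢ), k + n).
Sample maximum = 72.21; prior scale x_m = 44.7 → posterior scale = max = 72.21.
Posterior shape = 4.6 + 9 = 13.6.
E[θ|data] = k·x_m/(k−1) = 13.6·72.21/12.6 = 77.9410.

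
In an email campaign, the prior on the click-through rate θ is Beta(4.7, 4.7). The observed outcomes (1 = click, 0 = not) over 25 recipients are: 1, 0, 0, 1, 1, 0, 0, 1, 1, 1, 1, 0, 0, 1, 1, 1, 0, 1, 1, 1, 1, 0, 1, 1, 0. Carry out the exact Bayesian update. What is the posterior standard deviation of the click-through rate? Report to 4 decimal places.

The Beta prior is conjugate to a Binomial/Bernoulli likelihood; the update adds successes to α and failures to β.
Posterior: Beta(α+k, β+n−k) = Beta(4.7+16, 4.7+9) = Beta(20.7, 13.7).
Var = αβ/((α+β)²(α+β+1)) = 20.7·13.7/(34.4²·35.4) = 0.00676972; SD = √0.00676972 = 0.0823.

0.0823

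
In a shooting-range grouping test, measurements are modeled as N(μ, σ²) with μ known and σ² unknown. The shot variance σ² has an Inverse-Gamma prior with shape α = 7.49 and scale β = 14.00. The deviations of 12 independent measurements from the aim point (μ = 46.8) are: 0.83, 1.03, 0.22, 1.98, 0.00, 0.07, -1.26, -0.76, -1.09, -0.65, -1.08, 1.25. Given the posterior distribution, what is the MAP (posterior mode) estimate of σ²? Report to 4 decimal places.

1.3881

With known mean μ and an Inverse-Gamma(α, β) prior on σ², the Normal likelihood is conjugate: posterior is Inv-Gamma(α + n/2, β + Σ(xᵢ−μ)²/2).
Σ(xᵢ−μ)² = (0.83)² + (1.03)² + (0.22)² + (1.98)² + (0.00)² + (0.07)² + (-1.26)² + (-0.76)² + (-1.09)² + (-0.65)² + (-1.08)² + (1.25)² = 12.2282.
Posterior: Inv-Gamma(7.49 + 12/2, 14.00 + 12.2282/2) = Inv-Gamma(13.49, 20.11410).
Mode = β/(α+1) = 20.11410/14.49 = 1.3881.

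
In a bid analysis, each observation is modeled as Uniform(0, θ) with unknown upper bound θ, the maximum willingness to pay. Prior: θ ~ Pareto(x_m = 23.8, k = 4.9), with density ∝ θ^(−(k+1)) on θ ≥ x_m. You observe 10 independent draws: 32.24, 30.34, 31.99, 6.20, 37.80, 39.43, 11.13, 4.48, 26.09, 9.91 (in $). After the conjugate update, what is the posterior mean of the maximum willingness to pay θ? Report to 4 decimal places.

42.2667

A Pareto(scale x_m, shape k) prior on the upper bound θ of Uniform(0, θ) is conjugate: posterior is Pareto(max(x_m, max xᵢ), k + n).
Sample maximum = 39.43; prior scale x_m = 23.8 → posterior scale = max = 39.43.
Posterior shape = 4.9 + 10 = 14.9.
E[θ|data] = k·x_m/(k−1) = 14.9·39.43/13.9 = 42.2667.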